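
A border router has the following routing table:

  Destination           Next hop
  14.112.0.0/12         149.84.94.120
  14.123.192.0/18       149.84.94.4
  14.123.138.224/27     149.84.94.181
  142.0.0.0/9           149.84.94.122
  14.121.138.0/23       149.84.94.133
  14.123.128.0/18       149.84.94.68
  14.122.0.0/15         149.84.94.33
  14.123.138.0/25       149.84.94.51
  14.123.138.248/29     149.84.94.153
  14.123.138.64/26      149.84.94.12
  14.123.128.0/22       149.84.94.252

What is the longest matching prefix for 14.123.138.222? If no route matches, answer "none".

14.123.128.0/18

Entries matching 14.123.138.222:
  14.112.0.0/12 (14.112.0.0 - 14.127.255.255)
  14.122.0.0/15 (14.122.0.0 - 14.123.255.255)
  14.123.128.0/18 (14.123.128.0 - 14.123.191.255)
Most specific is 14.123.128.0/18.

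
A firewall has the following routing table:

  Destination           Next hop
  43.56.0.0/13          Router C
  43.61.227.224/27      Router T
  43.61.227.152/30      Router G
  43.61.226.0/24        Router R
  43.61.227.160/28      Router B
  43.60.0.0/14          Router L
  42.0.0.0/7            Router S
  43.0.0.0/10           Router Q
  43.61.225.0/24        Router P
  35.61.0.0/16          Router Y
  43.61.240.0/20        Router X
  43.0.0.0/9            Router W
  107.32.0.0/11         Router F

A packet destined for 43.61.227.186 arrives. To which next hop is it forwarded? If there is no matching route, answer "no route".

Router L

Routes whose prefix contains 43.61.227.186:
  42.0.0.0/7 (42.0.0.0 - 43.255.255.255) -> Router S
  43.0.0.0/9 (43.0.0.0 - 43.127.255.255) -> Router W
  43.0.0.0/10 (43.0.0.0 - 43.63.255.255) -> Router Q
  43.56.0.0/13 (43.56.0.0 - 43.63.255.255) -> Router C
  43.60.0.0/14 (43.60.0.0 - 43.63.255.255) -> Router L
More-specific entries that do NOT match:
  43.61.227.152/30 (43.61.227.152 - 43.61.227.155) does not contain 43.61.227.186
  43.61.227.160/28 (43.61.227.160 - 43.61.227.175) does not contain 43.61.227.186
  43.61.227.224/27 (43.61.227.224 - 43.61.227.255) does not contain 43.61.227.186
  43.61.226.0/24 (43.61.226.0 - 43.61.226.255) does not contain 43.61.227.186
  43.61.225.0/24 (43.61.225.0 - 43.61.225.255) does not contain 43.61.227.186
  43.61.240.0/20 (43.61.240.0 - 43.61.255.255) does not contain 43.61.227.186
  35.61.0.0/16 (35.61.0.0 - 35.61.255.255) does not contain 43.61.227.186
Longest matching prefix is /14 -> next hop Router L.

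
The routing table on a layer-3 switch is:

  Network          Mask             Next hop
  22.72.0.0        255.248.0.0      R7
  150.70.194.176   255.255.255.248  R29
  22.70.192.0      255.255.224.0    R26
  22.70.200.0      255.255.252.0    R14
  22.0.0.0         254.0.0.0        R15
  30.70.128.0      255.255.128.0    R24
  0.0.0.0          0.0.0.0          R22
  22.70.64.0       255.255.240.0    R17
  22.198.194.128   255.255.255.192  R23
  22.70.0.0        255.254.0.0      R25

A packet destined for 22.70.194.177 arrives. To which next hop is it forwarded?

R26

Routes whose prefix contains 22.70.194.177:
  0.0.0.0/0 (default, matches everything) -> R22
  22.0.0.0/7 (22.0.0.0 - 23.255.255.255) -> R15
  22.70.0.0/15 (22.70.0.0 - 22.71.255.255) -> R25
  22.70.192.0/19 (22.70.192.0 - 22.70.223.255) -> R26
More-specific entries that do NOT match:
  150.70.194.176/29 (150.70.194.176 - 150.70.194.183) does not contain 22.70.194.177
  22.198.194.128/26 (22.198.194.128 - 22.198.194.191) does not contain 22.70.194.177
  22.70.200.0/22 (22.70.200.0 - 22.70.203.255) does not contain 22.70.194.177
  22.70.64.0/20 (22.70.64.0 - 22.70.79.255) does not contain 22.70.194.177
Longest matching prefix is /19 -> next hop R26.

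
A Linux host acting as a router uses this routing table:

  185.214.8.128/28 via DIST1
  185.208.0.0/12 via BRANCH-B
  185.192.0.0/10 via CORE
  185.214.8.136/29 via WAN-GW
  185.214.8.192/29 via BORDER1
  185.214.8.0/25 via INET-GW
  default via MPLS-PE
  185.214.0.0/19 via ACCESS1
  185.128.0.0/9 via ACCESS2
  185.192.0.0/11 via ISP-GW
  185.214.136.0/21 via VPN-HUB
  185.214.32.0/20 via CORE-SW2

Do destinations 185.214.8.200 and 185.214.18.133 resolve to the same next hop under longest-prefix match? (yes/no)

185.214.8.200: longest match 185.214.0.0/19 -> ACCESS1
185.214.18.133: longest match 185.214.0.0/19 -> ACCESS1

yes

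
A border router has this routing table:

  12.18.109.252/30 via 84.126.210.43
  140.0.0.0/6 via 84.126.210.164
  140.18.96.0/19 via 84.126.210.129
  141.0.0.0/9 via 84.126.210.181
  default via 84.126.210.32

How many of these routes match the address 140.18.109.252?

Prefixes containing 140.18.109.252:
  0.0.0.0/0 (default, matches everything)
  140.0.0.0/6 (140.0.0.0 - 143.255.255.255)
  140.18.96.0/19 (140.18.96.0 - 140.18.127.255)
Total matching entries: 3.

3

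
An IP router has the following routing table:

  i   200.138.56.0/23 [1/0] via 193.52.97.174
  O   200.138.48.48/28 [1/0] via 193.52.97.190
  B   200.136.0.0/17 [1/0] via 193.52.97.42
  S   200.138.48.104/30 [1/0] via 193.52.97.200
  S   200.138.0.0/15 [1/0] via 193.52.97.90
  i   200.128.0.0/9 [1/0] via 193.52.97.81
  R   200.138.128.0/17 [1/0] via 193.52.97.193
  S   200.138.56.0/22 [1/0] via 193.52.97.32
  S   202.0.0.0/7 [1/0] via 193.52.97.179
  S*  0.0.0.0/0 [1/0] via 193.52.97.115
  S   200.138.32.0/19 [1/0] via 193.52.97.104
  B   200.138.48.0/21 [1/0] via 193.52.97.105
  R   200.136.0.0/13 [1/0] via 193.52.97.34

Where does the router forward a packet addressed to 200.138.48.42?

193.52.97.105

Routes whose prefix contains 200.138.48.42:
  0.0.0.0/0 (default, matches everything) -> 193.52.97.115
  200.128.0.0/9 (200.128.0.0 - 200.255.255.255) -> 193.52.97.81
  200.136.0.0/13 (200.136.0.0 - 200.143.255.255) -> 193.52.97.34
  200.138.0.0/15 (200.138.0.0 - 200.139.255.255) -> 193.52.97.90
  200.138.32.0/19 (200.138.32.0 - 200.138.63.255) -> 193.52.97.104
  200.138.48.0/21 (200.138.48.0 - 200.138.55.255) -> 193.52.97.105
More-specific entries that do NOT match:
  200.138.48.104/30 (200.138.48.104 - 200.138.48.107) does not contain 200.138.48.42
  200.138.48.48/28 (200.138.48.48 - 200.138.48.63) does not contain 200.138.48.42
  200.138.56.0/23 (200.138.56.0 - 200.138.57.255) does not contain 200.138.48.42
  200.138.56.0/22 (200.138.56.0 - 200.138.59.255) does not contain 200.138.48.42
Longest matching prefix is /21 -> next hop 193.52.97.105.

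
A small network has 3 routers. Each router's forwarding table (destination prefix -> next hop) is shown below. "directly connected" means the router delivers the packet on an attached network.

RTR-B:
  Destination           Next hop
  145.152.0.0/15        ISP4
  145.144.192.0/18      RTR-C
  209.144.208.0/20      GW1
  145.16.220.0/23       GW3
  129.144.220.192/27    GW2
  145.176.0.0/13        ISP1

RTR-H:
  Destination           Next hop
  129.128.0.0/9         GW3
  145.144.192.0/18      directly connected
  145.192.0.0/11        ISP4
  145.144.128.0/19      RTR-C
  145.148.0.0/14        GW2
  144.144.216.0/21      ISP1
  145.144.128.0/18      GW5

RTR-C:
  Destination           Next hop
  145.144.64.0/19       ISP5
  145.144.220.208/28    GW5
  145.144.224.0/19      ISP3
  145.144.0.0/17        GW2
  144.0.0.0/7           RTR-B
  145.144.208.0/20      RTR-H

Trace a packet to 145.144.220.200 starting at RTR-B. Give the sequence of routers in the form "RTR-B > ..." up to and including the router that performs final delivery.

RTR-B > RTR-C > RTR-H

At RTR-B: longest match for 145.144.220.200 is 145.144.192.0/18 -> RTR-C
At RTR-C: longest match for 145.144.220.200 is 145.144.208.0/20 -> RTR-H
At RTR-H: longest match for 145.144.220.200 is 145.144.192.0/18 -> directly connected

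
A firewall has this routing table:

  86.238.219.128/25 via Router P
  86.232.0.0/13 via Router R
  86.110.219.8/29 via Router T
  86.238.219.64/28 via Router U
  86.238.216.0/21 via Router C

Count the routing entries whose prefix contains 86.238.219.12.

Prefixes containing 86.238.219.12:
  86.232.0.0/13 (86.232.0.0 - 86.239.255.255)
  86.238.216.0/21 (86.238.216.0 - 86.238.223.255)
Total matching entries: 2.

2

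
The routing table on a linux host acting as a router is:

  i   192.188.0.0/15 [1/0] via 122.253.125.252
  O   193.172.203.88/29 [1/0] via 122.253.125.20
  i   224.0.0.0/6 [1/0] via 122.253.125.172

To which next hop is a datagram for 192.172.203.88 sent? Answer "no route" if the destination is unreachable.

no route

No entry's prefix contains 192.172.203.88; there is no default route.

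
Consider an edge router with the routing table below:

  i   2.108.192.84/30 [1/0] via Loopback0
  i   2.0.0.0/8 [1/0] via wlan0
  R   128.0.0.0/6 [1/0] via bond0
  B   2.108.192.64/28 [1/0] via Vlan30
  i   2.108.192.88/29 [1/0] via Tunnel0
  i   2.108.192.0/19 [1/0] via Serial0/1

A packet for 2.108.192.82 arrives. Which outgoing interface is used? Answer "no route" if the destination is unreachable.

Routes whose prefix contains 2.108.192.82:
  2.0.0.0/8 (2.0.0.0 - 2.255.255.255) -> wlan0
  2.108.192.0/19 (2.108.192.0 - 2.108.223.255) -> Serial0/1
More-specific entries that do NOT match:
  2.108.192.84/30 (2.108.192.84 - 2.108.192.87) does not contain 2.108.192.82
  2.108.192.88/29 (2.108.192.88 - 2.108.192.95) does not contain 2.108.192.82
  2.108.192.64/28 (2.108.192.64 - 2.108.192.79) does not contain 2.108.192.82
Longest matching prefix is /19 -> interface Serial0/1.

Serial0/1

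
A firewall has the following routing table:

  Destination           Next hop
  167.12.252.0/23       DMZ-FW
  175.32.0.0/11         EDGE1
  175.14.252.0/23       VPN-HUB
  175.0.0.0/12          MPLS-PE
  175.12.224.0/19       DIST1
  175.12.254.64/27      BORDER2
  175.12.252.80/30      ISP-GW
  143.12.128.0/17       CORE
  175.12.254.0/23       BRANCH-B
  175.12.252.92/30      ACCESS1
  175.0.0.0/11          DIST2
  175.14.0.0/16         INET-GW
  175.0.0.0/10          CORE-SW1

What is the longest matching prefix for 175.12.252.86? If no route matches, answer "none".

175.12.224.0/19

Entries matching 175.12.252.86:
  175.0.0.0/10 (175.0.0.0 - 175.63.255.255)
  175.0.0.0/11 (175.0.0.0 - 175.31.255.255)
  175.0.0.0/12 (175.0.0.0 - 175.15.255.255)
  175.12.224.0/19 (175.12.224.0 - 175.12.255.255)
Most specific is 175.12.224.0/19.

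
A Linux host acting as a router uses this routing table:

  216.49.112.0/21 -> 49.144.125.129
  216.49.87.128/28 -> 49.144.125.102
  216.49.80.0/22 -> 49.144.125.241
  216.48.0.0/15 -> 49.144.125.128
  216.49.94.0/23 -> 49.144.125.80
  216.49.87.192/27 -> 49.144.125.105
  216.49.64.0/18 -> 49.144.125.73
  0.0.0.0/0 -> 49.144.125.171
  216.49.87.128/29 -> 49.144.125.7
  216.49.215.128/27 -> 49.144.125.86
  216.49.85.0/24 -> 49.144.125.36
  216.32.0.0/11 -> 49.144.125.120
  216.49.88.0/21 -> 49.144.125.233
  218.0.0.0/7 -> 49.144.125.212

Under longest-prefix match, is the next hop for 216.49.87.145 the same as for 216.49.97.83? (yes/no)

216.49.87.145: longest match 216.49.64.0/18 -> 49.144.125.73
216.49.97.83: longest match 216.49.64.0/18 -> 49.144.125.73

yes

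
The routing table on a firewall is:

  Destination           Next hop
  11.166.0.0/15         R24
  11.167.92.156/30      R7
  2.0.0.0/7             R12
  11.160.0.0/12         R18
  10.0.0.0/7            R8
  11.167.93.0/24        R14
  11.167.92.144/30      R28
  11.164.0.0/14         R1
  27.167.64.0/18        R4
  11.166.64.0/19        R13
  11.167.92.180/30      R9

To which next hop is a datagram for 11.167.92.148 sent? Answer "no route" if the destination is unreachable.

Routes whose prefix contains 11.167.92.148:
  10.0.0.0/7 (10.0.0.0 - 11.255.255.255) -> R8
  11.160.0.0/12 (11.160.0.0 - 11.175.255.255) -> R18
  11.164.0.0/14 (11.164.0.0 - 11.167.255.255) -> R1
  11.166.0.0/15 (11.166.0.0 - 11.167.255.255) -> R24
More-specific entries that do NOT match:
  11.167.92.156/30 (11.167.92.156 - 11.167.92.159) does not contain 11.167.92.148
  11.167.92.144/30 (11.167.92.144 - 11.167.92.147) does not contain 11.167.92.148
  11.167.92.180/30 (11.167.92.180 - 11.167.92.183) does not contain 11.167.92.148
  11.167.93.0/24 (11.167.93.0 - 11.167.93.255) does not contain 11.167.92.148
  11.166.64.0/19 (11.166.64.0 - 11.166.95.255) does not contain 11.167.92.148
  27.167.64.0/18 (27.167.64.0 - 27.167.127.255) does not contain 11.167.92.148
Longest matching prefix is /15 -> next hop R24.

R24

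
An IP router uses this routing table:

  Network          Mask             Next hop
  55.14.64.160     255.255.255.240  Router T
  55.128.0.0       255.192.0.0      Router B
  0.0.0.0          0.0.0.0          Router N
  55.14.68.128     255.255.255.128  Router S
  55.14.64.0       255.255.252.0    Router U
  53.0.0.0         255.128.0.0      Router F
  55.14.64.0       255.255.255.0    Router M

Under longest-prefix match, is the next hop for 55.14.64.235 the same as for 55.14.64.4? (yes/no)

yes

55.14.64.235: longest match 55.14.64.0/24 -> Router M
55.14.64.4: longest match 55.14.64.0/24 -> Router M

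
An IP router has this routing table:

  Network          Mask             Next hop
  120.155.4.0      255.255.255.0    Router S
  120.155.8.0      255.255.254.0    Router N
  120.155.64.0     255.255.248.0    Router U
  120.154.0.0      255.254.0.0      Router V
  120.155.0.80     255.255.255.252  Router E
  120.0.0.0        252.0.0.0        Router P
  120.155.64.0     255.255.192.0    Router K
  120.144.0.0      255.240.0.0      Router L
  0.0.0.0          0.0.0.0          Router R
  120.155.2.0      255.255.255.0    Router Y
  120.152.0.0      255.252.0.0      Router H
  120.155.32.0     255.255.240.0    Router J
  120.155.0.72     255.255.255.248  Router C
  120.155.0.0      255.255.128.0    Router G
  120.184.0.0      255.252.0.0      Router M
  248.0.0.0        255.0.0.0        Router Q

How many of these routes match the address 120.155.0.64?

6

Prefixes containing 120.155.0.64:
  0.0.0.0/0 (default, matches everything)
  120.0.0.0/6 (120.0.0.0 - 123.255.255.255)
  120.144.0.0/12 (120.144.0.0 - 120.159.255.255)
  120.152.0.0/14 (120.152.0.0 - 120.155.255.255)
  120.154.0.0/15 (120.154.0.0 - 120.155.255.255)
  120.155.0.0/17 (120.155.0.0 - 120.155.127.255)
Total matching entries: 6.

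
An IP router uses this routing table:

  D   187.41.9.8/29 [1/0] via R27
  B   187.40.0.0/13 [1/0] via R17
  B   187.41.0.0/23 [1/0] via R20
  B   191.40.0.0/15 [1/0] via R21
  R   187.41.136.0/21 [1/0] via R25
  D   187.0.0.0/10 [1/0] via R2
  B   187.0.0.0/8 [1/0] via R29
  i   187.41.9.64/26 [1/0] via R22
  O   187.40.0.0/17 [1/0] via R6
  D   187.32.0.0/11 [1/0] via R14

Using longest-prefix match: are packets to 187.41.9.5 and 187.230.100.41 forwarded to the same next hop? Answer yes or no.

187.41.9.5: longest match 187.40.0.0/13 -> R17
187.230.100.41: longest match 187.0.0.0/8 -> R29

no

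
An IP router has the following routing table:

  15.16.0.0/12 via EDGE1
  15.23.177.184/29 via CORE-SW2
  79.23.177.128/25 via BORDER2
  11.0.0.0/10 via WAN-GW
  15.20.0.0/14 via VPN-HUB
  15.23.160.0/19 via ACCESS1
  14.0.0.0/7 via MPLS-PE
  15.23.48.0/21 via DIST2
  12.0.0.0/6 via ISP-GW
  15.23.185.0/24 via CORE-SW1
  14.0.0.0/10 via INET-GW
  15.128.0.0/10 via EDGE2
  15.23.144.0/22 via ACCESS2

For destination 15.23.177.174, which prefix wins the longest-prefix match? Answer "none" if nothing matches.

15.23.160.0/19

Entries matching 15.23.177.174:
  12.0.0.0/6 (12.0.0.0 - 15.255.255.255)
  14.0.0.0/7 (14.0.0.0 - 15.255.255.255)
  15.16.0.0/12 (15.16.0.0 - 15.31.255.255)
  15.20.0.0/14 (15.20.0.0 - 15.23.255.255)
  15.23.160.0/19 (15.23.160.0 - 15.23.191.255)
Most specific is 15.23.160.0/19.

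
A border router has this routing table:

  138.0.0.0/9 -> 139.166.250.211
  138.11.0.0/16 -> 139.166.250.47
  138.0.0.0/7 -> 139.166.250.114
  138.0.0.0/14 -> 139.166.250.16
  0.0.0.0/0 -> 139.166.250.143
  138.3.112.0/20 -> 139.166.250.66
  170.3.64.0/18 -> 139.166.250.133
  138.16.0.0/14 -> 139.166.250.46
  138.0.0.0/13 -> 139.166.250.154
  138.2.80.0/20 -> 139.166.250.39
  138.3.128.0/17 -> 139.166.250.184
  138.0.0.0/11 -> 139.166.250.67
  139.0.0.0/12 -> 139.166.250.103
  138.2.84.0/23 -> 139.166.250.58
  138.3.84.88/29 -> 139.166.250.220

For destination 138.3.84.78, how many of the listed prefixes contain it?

6

Prefixes containing 138.3.84.78:
  0.0.0.0/0 (default, matches everything)
  138.0.0.0/7 (138.0.0.0 - 139.255.255.255)
  138.0.0.0/9 (138.0.0.0 - 138.127.255.255)
  138.0.0.0/11 (138.0.0.0 - 138.31.255.255)
  138.0.0.0/13 (138.0.0.0 - 138.7.255.255)
  138.0.0.0/14 (138.0.0.0 - 138.3.255.255)
Total matching entries: 6.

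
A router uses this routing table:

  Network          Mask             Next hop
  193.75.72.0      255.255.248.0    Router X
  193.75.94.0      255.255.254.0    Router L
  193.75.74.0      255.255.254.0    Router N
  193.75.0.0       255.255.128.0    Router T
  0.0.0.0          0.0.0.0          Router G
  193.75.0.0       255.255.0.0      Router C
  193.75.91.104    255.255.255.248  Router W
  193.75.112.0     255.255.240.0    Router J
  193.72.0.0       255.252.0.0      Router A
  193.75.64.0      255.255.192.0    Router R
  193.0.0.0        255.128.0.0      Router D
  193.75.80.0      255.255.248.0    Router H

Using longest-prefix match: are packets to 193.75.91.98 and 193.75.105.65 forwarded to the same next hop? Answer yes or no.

193.75.91.98: longest match 193.75.64.0/18 -> Router R
193.75.105.65: longest match 193.75.64.0/18 -> Router R

yes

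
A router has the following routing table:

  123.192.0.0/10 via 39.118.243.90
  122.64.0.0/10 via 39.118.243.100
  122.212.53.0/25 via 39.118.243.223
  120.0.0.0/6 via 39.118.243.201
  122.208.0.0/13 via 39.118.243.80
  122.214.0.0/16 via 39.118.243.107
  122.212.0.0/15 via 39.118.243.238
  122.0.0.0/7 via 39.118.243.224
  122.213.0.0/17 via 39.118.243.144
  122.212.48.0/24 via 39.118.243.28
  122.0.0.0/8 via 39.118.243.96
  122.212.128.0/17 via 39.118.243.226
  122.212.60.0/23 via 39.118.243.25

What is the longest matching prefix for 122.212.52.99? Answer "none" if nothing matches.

Entries matching 122.212.52.99:
  120.0.0.0/6 (120.0.0.0 - 123.255.255.255)
  122.0.0.0/7 (122.0.0.0 - 123.255.255.255)
  122.0.0.0/8 (122.0.0.0 - 122.255.255.255)
  122.208.0.0/13 (122.208.0.0 - 122.215.255.255)
  122.212.0.0/15 (122.212.0.0 - 122.213.255.255)
Most specific is 122.212.0.0/15.

122.212.0.0/15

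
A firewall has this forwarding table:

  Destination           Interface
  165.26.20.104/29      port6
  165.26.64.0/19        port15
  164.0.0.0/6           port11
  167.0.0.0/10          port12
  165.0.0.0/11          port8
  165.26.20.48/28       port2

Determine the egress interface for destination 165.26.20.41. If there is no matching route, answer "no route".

port8

Routes whose prefix contains 165.26.20.41:
  164.0.0.0/6 (164.0.0.0 - 167.255.255.255) -> port11
  165.0.0.0/11 (165.0.0.0 - 165.31.255.255) -> port8
More-specific entries that do NOT match:
  165.26.20.104/29 (165.26.20.104 - 165.26.20.111) does not contain 165.26.20.41
  165.26.20.48/28 (165.26.20.48 - 165.26.20.63) does not contain 165.26.20.41
  165.26.64.0/19 (165.26.64.0 - 165.26.95.255) does not contain 165.26.20.41
Longest matching prefix is /11 -> interface port8.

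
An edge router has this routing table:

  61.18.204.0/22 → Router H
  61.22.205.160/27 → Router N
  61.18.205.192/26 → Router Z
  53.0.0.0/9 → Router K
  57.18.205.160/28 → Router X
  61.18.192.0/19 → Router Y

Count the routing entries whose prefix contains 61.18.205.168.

2

Prefixes containing 61.18.205.168:
  61.18.192.0/19 (61.18.192.0 - 61.18.223.255)
  61.18.204.0/22 (61.18.204.0 - 61.18.207.255)
Total matching entries: 2.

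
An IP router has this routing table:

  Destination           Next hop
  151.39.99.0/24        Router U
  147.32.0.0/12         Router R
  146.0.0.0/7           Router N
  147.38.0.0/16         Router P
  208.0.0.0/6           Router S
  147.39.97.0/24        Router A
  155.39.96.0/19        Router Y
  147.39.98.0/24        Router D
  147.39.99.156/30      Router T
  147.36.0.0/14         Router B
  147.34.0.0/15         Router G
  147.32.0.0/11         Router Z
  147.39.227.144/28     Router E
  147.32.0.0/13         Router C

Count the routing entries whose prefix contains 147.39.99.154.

5

Prefixes containing 147.39.99.154:
  146.0.0.0/7 (146.0.0.0 - 147.255.255.255)
  147.32.0.0/11 (147.32.0.0 - 147.63.255.255)
  147.32.0.0/12 (147.32.0.0 - 147.47.255.255)
  147.32.0.0/13 (147.32.0.0 - 147.39.255.255)
  147.36.0.0/14 (147.36.0.0 - 147.39.255.255)
Total matching entries: 5.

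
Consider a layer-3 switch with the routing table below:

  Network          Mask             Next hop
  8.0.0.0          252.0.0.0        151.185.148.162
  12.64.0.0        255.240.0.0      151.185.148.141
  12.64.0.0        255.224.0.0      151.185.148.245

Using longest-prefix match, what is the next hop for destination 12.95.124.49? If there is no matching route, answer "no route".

151.185.148.245

Routes whose prefix contains 12.95.124.49:
  12.64.0.0/11 (12.64.0.0 - 12.95.255.255) -> 151.185.148.245
More-specific entries that do NOT match:
  12.64.0.0/12 (12.64.0.0 - 12.79.255.255) does not contain 12.95.124.49
Longest matching prefix is /11 -> next hop 151.185.148.245.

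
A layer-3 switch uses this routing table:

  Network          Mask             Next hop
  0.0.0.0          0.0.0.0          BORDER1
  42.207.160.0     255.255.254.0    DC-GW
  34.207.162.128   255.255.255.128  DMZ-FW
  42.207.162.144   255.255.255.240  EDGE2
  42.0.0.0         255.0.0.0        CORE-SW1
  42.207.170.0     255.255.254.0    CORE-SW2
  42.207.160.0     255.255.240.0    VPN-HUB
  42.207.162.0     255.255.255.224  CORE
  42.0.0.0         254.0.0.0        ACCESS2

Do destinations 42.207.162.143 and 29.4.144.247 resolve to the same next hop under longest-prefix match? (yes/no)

42.207.162.143: longest match 42.207.160.0/20 -> VPN-HUB
29.4.144.247: longest match 0.0.0.0/0 -> BORDER1

no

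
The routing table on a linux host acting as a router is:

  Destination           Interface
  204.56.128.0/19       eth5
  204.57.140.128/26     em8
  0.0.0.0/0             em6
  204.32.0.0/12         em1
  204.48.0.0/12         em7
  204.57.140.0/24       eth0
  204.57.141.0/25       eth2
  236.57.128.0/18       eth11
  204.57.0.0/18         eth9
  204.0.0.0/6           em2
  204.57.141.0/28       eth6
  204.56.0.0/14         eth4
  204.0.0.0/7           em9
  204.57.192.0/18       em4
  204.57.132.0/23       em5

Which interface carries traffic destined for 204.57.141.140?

eth4

Routes whose prefix contains 204.57.141.140:
  0.0.0.0/0 (default, matches everything) -> em6
  204.0.0.0/6 (204.0.0.0 - 207.255.255.255) -> em2
  204.0.0.0/7 (204.0.0.0 - 205.255.255.255) -> em9
  204.48.0.0/12 (204.48.0.0 - 204.63.255.255) -> em7
  204.56.0.0/14 (204.56.0.0 - 204.59.255.255) -> eth4
More-specific entries that do NOT match:
  204.57.141.0/28 (204.57.141.0 - 204.57.141.15) does not contain 204.57.141.140
  204.57.140.128/26 (204.57.140.128 - 204.57.140.191) does not contain 204.57.141.140
  204.57.141.0/25 (204.57.141.0 - 204.57.141.127) does not contain 204.57.141.140
  204.57.140.0/24 (204.57.140.0 - 204.57.140.255) does not contain 204.57.141.140
  204.57.132.0/23 (204.57.132.0 - 204.57.133.255) does not contain 204.57.141.140
  204.56.128.0/19 (204.56.128.0 - 204.56.159.255) does not contain 204.57.141.140
  236.57.128.0/18 (236.57.128.0 - 236.57.191.255) does not contain 204.57.141.140
  204.57.0.0/18 (204.57.0.0 - 204.57.63.255) does not contain 204.57.141.140
  204.57.192.0/18 (204.57.192.0 - 204.57.255.255) does not contain 204.57.141.140
Longest matching prefix is /14 -> interface eth4.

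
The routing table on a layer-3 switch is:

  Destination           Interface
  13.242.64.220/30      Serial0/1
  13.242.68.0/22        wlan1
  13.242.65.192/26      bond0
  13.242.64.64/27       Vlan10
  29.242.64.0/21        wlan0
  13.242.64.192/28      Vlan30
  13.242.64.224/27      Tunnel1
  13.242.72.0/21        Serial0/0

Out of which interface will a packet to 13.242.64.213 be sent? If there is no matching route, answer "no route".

no route

No entry's prefix contains 13.242.64.213; there is no default route.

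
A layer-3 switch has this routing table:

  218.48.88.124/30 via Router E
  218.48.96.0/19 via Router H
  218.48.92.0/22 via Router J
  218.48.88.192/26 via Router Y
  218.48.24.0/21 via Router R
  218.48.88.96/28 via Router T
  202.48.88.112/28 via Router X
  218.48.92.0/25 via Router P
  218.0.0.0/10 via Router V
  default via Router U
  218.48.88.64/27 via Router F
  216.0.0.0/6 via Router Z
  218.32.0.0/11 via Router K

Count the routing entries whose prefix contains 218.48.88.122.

Prefixes containing 218.48.88.122:
  0.0.0.0/0 (default, matches everything)
  216.0.0.0/6 (216.0.0.0 - 219.255.255.255)
  218.0.0.0/10 (218.0.0.0 - 218.63.255.255)
  218.32.0.0/11 (218.32.0.0 - 218.63.255.255)
Total matching entries: 4.

4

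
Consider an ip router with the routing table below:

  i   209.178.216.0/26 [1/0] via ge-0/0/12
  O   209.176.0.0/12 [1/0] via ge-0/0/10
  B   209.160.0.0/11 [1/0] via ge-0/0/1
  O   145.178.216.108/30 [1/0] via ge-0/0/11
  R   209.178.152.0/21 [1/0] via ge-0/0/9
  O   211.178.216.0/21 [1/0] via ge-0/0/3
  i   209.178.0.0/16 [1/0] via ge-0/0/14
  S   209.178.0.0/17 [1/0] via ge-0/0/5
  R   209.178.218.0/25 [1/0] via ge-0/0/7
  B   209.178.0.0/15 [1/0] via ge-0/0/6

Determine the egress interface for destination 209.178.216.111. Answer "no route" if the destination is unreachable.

ge-0/0/14

Routes whose prefix contains 209.178.216.111:
  209.160.0.0/11 (209.160.0.0 - 209.191.255.255) -> ge-0/0/1
  209.176.0.0/12 (209.176.0.0 - 209.191.255.255) -> ge-0/0/10
  209.178.0.0/15 (209.178.0.0 - 209.179.255.255) -> ge-0/0/6
  209.178.0.0/16 (209.178.0.0 - 209.178.255.255) -> ge-0/0/14
More-specific entries that do NOT match:
  145.178.216.108/30 (145.178.216.108 - 145.178.216.111) does not contain 209.178.216.111
  209.178.216.0/26 (209.178.216.0 - 209.178.216.63) does not contain 209.178.216.111
  209.178.218.0/25 (209.178.218.0 - 209.178.218.127) does not contain 209.178.216.111
  209.178.152.0/21 (209.178.152.0 - 209.178.159.255) does not contain 209.178.216.111
  211.178.216.0/21 (211.178.216.0 - 211.178.223.255) does not contain 209.178.216.111
  209.178.0.0/17 (209.178.0.0 - 209.178.127.255) does not contain 209.178.216.111
Longest matching prefix is /16 -> interface ge-0/0/14.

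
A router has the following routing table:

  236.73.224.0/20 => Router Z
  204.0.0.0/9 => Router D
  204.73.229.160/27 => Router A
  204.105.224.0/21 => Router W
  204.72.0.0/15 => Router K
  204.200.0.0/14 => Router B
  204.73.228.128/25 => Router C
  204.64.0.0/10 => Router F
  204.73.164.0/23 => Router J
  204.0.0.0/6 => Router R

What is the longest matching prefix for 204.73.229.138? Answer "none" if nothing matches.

Entries matching 204.73.229.138:
  204.0.0.0/6 (204.0.0.0 - 207.255.255.255)
  204.0.0.0/9 (204.0.0.0 - 204.127.255.255)
  204.64.0.0/10 (204.64.0.0 - 204.127.255.255)
  204.72.0.0/15 (204.72.0.0 - 204.73.255.255)
Most specific is 204.72.0.0/15.

204.72.0.0/15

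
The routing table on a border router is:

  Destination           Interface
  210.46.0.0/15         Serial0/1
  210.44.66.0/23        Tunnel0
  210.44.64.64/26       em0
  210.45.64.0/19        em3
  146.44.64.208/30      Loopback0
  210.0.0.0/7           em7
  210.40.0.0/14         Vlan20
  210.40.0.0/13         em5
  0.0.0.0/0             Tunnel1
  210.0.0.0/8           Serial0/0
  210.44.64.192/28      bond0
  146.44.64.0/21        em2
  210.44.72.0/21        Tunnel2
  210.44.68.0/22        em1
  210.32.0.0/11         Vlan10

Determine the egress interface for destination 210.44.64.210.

Routes whose prefix contains 210.44.64.210:
  0.0.0.0/0 (default, matches everything) -> Tunnel1
  210.0.0.0/7 (210.0.0.0 - 211.255.255.255) -> em7
  210.0.0.0/8 (210.0.0.0 - 210.255.255.255) -> Serial0/0
  210.32.0.0/11 (210.32.0.0 - 210.63.255.255) -> Vlan10
  210.40.0.0/13 (210.40.0.0 - 210.47.255.255) -> em5
More-specific entries that do NOT match:
  146.44.64.208/30 (146.44.64.208 - 146.44.64.211) does not contain 210.44.64.210
  210.44.64.192/28 (210.44.64.192 - 210.44.64.207) does not contain 210.44.64.210
  210.44.64.64/26 (210.44.64.64 - 210.44.64.127) does not contain 210.44.64.210
  210.44.66.0/23 (210.44.66.0 - 210.44.67.255) does not contain 210.44.64.210
  210.44.68.0/22 (210.44.68.0 - 210.44.71.255) does not contain 210.44.64.210
  146.44.64.0/21 (146.44.64.0 - 146.44.71.255) does not contain 210.44.64.210
  210.44.72.0/21 (210.44.72.0 - 210.44.79.255) does not contain 210.44.64.210
  210.45.64.0/19 (210.45.64.0 - 210.45.95.255) does not contain 210.44.64.210
  210.46.0.0/15 (210.46.0.0 - 210.47.255.255) does not contain 210.44.64.210
  210.40.0.0/14 (210.40.0.0 - 210.43.255.255) does not contain 210.44.64.210
Longest matching prefix is /13 -> interface em5.

em5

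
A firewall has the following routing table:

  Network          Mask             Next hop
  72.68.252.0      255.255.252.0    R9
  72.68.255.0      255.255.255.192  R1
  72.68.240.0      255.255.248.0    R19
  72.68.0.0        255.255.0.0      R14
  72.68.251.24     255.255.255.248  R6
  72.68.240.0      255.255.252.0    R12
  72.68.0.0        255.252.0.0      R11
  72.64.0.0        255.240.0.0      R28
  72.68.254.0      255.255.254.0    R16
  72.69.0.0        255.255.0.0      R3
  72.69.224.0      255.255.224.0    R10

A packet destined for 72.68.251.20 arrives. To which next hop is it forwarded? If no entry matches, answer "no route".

R14

Routes whose prefix contains 72.68.251.20:
  72.64.0.0/12 (72.64.0.0 - 72.79.255.255) -> R28
  72.68.0.0/14 (72.68.0.0 - 72.71.255.255) -> R11
  72.68.0.0/16 (72.68.0.0 - 72.68.255.255) -> R14
More-specific entries that do NOT match:
  72.68.251.24/29 (72.68.251.24 - 72.68.251.31) does not contain 72.68.251.20
  72.68.255.0/26 (72.68.255.0 - 72.68.255.63) does not contain 72.68.251.20
  72.68.254.0/23 (72.68.254.0 - 72.68.255.255) does not contain 72.68.251.20
  72.68.252.0/22 (72.68.252.0 - 72.68.255.255) does not contain 72.68.251.20
  72.68.240.0/22 (72.68.240.0 - 72.68.243.255) does not contain 72.68.251.20
  72.68.240.0/21 (72.68.240.0 - 72.68.247.255) does not contain 72.68.251.20
  72.69.224.0/19 (72.69.224.0 - 72.69.255.255) does not contain 72.68.251.20
Longest matching prefix is /16 -> next hop R14.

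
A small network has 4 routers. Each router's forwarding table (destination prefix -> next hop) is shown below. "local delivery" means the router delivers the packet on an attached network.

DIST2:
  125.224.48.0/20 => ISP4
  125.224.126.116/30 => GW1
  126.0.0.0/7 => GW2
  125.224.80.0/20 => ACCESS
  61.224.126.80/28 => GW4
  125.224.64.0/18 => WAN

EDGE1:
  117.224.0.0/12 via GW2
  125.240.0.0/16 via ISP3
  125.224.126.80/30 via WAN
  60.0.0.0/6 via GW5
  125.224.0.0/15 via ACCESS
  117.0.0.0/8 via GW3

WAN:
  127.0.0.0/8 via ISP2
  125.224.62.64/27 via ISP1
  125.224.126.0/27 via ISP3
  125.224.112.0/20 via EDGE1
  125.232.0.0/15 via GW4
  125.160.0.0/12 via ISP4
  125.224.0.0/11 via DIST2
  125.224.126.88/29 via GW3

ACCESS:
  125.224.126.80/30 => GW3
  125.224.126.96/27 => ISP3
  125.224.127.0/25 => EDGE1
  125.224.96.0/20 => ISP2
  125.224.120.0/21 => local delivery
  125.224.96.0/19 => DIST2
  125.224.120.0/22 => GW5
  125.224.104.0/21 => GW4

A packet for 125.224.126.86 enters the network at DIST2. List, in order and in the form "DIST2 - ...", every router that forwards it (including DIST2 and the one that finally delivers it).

DIST2 - WAN - EDGE1 - ACCESS

At DIST2: longest match for 125.224.126.86 is 125.224.64.0/18 -> WAN
At WAN: longest match for 125.224.126.86 is 125.224.112.0/20 -> EDGE1
At EDGE1: longest match for 125.224.126.86 is 125.224.0.0/15 -> ACCESS
At ACCESS: longest match for 125.224.126.86 is 125.224.120.0/21 -> local delivery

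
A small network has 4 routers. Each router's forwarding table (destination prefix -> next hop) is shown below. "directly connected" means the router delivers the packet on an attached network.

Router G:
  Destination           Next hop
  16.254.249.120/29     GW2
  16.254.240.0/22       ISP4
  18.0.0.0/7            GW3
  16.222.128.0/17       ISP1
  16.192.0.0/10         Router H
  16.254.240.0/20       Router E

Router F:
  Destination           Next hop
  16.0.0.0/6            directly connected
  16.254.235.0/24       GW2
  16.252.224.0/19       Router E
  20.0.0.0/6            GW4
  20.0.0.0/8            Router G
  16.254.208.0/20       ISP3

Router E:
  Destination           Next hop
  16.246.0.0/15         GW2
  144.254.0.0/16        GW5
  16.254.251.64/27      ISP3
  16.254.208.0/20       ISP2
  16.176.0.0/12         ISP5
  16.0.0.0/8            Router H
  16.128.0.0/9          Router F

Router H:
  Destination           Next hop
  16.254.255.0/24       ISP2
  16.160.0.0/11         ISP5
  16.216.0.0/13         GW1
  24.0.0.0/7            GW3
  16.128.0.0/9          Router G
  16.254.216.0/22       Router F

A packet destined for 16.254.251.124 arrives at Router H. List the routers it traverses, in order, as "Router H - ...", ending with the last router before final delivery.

At Router H: longest match for 16.254.251.124 is 16.128.0.0/9 -> Router G
At Router G: longest match for 16.254.251.124 is 16.254.240.0/20 -> Router E
At Router E: longest match for 16.254.251.124 is 16.128.0.0/9 -> Router F
At Router F: longest match for 16.254.251.124 is 16.0.0.0/6 -> directly connected

Router H - Router G - Router E - Router F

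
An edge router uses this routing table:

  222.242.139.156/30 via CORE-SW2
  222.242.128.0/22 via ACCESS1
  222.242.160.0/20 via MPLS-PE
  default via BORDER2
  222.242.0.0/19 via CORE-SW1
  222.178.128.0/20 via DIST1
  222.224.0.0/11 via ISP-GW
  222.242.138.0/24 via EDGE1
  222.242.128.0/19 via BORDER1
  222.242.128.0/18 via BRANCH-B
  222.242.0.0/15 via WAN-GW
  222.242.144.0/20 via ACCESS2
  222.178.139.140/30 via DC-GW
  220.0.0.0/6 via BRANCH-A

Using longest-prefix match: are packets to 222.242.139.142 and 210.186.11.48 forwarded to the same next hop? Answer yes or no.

no

222.242.139.142: longest match 222.242.128.0/19 -> BORDER1
210.186.11.48: longest match 0.0.0.0/0 -> BORDER2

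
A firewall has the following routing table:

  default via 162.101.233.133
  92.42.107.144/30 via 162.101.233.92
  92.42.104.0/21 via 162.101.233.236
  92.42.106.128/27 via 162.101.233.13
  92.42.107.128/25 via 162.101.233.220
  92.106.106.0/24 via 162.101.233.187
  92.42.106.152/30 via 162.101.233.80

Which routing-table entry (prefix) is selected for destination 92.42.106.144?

Entries matching 92.42.106.144:
  0.0.0.0/0 (default, matches everything)
  92.42.104.0/21 (92.42.104.0 - 92.42.111.255)
  92.42.106.128/27 (92.42.106.128 - 92.42.106.159)
Most specific is 92.42.106.128/27.

92.42.106.128/27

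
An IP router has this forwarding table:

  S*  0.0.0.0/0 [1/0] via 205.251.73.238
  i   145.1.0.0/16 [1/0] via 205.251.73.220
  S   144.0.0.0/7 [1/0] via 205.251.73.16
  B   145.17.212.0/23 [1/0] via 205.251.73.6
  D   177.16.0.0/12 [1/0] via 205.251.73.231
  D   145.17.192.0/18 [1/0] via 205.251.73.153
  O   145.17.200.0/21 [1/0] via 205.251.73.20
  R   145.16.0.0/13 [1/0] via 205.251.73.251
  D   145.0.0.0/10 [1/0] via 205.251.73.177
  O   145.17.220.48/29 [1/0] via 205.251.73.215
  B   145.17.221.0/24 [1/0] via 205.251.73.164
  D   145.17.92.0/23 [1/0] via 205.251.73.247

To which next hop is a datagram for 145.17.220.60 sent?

Routes whose prefix contains 145.17.220.60:
  0.0.0.0/0 (default, matches everything) -> 205.251.73.238
  144.0.0.0/7 (144.0.0.0 - 145.255.255.255) -> 205.251.73.16
  145.0.0.0/10 (145.0.0.0 - 145.63.255.255) -> 205.251.73.177
  145.16.0.0/13 (145.16.0.0 - 145.23.255.255) -> 205.251.73.251
  145.17.192.0/18 (145.17.192.0 - 145.17.255.255) -> 205.251.73.153
More-specific entries that do NOT match:
  145.17.220.48/29 (145.17.220.48 - 145.17.220.55) does not contain 145.17.220.60
  145.17.221.0/24 (145.17.221.0 - 145.17.221.255) does not contain 145.17.220.60
  145.17.212.0/23 (145.17.212.0 - 145.17.213.255) does not contain 145.17.220.60
  145.17.92.0/23 (145.17.92.0 - 145.17.93.255) does not contain 145.17.220.60
  145.17.200.0/21 (145.17.200.0 - 145.17.207.255) does not contain 145.17.220.60
Longest matching prefix is /18 -> next hop 205.251.73.153.

205.251.73.153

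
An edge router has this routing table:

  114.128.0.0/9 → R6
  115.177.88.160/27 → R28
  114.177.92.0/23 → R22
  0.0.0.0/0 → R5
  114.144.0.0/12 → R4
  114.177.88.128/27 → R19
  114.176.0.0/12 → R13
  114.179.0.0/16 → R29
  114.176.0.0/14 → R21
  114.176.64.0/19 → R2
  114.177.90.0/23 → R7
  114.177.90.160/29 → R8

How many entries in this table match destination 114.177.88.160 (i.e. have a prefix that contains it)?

4

Prefixes containing 114.177.88.160:
  0.0.0.0/0 (default, matches everything)
  114.128.0.0/9 (114.128.0.0 - 114.255.255.255)
  114.176.0.0/12 (114.176.0.0 - 114.191.255.255)
  114.176.0.0/14 (114.176.0.0 - 114.179.255.255)
Total matching entries: 4.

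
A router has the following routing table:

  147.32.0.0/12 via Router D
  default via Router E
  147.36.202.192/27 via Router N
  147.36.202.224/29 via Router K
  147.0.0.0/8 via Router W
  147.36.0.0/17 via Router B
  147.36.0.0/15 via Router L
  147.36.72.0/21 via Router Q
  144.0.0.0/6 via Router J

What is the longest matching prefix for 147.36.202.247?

147.36.0.0/15

Entries matching 147.36.202.247:
  0.0.0.0/0 (default, matches everything)
  144.0.0.0/6 (144.0.0.0 - 147.255.255.255)
  147.0.0.0/8 (147.0.0.0 - 147.255.255.255)
  147.32.0.0/12 (147.32.0.0 - 147.47.255.255)
  147.36.0.0/15 (147.36.0.0 - 147.37.255.255)
Most specific is 147.36.0.0/15.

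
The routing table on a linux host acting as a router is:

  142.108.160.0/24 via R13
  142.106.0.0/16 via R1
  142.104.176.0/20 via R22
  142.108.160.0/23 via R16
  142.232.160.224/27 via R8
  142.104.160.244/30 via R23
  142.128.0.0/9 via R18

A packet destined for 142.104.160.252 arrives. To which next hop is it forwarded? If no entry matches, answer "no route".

No entry's prefix contains 142.104.160.252; there is no default route.

no route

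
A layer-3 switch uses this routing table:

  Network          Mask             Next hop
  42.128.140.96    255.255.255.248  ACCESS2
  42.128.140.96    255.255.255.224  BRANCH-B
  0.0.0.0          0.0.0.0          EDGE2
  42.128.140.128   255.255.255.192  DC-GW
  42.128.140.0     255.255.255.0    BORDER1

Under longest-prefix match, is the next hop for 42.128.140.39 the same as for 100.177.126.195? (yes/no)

42.128.140.39: longest match 42.128.140.0/24 -> BORDER1
100.177.126.195: longest match 0.0.0.0/0 -> EDGE2

no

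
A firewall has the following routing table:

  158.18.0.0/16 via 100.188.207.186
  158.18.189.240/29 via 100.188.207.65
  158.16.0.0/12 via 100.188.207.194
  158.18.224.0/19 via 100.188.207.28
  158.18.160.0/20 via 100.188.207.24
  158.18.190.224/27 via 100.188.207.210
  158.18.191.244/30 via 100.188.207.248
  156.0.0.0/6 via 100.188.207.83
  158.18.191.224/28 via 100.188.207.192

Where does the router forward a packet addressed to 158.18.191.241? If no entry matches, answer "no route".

Routes whose prefix contains 158.18.191.241:
  156.0.0.0/6 (156.0.0.0 - 159.255.255.255) -> 100.188.207.83
  158.16.0.0/12 (158.16.0.0 - 158.31.255.255) -> 100.188.207.194
  158.18.0.0/16 (158.18.0.0 - 158.18.255.255) -> 100.188.207.186
More-specific entries that do NOT match:
  158.18.191.244/30 (158.18.191.244 - 158.18.191.247) does not contain 158.18.191.241
  158.18.189.240/29 (158.18.189.240 - 158.18.189.247) does not contain 158.18.191.241
  158.18.191.224/28 (158.18.191.224 - 158.18.191.239) does not contain 158.18.191.241
  158.18.190.224/27 (158.18.190.224 - 158.18.190.255) does not contain 158.18.191.241
  158.18.160.0/20 (158.18.160.0 - 158.18.175.255) does not contain 158.18.191.241
  158.18.224.0/19 (158.18.224.0 - 158.18.255.255) does not contain 158.18.191.241
Longest matching prefix is /16 -> next hop 100.188.207.186.

100.188.207.186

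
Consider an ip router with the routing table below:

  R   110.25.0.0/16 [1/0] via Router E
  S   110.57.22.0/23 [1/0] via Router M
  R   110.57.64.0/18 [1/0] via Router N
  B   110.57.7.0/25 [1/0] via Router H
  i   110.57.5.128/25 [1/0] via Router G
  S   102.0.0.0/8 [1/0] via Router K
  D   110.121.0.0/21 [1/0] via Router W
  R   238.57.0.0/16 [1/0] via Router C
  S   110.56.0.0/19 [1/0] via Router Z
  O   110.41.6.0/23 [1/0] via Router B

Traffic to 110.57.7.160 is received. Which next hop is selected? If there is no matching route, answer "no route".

no route

No entry's prefix contains 110.57.7.160; there is no default route.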